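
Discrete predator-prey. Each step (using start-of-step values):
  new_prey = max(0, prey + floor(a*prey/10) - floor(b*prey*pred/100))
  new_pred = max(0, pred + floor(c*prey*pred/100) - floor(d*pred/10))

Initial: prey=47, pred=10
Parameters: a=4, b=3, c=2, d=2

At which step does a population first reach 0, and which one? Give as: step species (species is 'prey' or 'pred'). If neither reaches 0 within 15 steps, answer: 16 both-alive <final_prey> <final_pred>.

Answer: 4 prey

Derivation:
Step 1: prey: 47+18-14=51; pred: 10+9-2=17
Step 2: prey: 51+20-26=45; pred: 17+17-3=31
Step 3: prey: 45+18-41=22; pred: 31+27-6=52
Step 4: prey: 22+8-34=0; pred: 52+22-10=64
First extinction: prey at step 4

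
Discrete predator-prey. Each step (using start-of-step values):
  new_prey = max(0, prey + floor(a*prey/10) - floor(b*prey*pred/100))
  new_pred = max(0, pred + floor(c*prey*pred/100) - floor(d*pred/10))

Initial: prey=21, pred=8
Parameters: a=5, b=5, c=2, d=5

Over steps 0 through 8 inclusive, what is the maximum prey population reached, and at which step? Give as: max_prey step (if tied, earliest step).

Answer: 40 6

Derivation:
Step 1: prey: 21+10-8=23; pred: 8+3-4=7
Step 2: prey: 23+11-8=26; pred: 7+3-3=7
Step 3: prey: 26+13-9=30; pred: 7+3-3=7
Step 4: prey: 30+15-10=35; pred: 7+4-3=8
Step 5: prey: 35+17-14=38; pred: 8+5-4=9
Step 6: prey: 38+19-17=40; pred: 9+6-4=11
Step 7: prey: 40+20-22=38; pred: 11+8-5=14
Step 8: prey: 38+19-26=31; pred: 14+10-7=17
Max prey = 40 at step 6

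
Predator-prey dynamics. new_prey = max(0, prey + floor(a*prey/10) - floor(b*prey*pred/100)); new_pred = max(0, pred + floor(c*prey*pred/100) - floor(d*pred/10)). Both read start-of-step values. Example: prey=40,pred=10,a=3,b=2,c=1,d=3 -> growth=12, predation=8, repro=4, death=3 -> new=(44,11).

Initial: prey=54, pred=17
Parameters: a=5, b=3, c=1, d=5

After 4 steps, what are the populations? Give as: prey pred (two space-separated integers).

Answer: 48 18

Derivation:
Step 1: prey: 54+27-27=54; pred: 17+9-8=18
Step 2: prey: 54+27-29=52; pred: 18+9-9=18
Step 3: prey: 52+26-28=50; pred: 18+9-9=18
Step 4: prey: 50+25-27=48; pred: 18+9-9=18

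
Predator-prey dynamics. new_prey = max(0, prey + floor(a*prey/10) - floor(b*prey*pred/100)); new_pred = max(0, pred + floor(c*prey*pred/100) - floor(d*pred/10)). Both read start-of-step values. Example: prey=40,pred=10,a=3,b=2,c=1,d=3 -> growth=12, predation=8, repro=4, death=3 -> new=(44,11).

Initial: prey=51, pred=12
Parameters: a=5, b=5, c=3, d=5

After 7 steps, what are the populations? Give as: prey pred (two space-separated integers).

Answer: 0 3

Derivation:
Step 1: prey: 51+25-30=46; pred: 12+18-6=24
Step 2: prey: 46+23-55=14; pred: 24+33-12=45
Step 3: prey: 14+7-31=0; pred: 45+18-22=41
Step 4: prey: 0+0-0=0; pred: 41+0-20=21
Step 5: prey: 0+0-0=0; pred: 21+0-10=11
Step 6: prey: 0+0-0=0; pred: 11+0-5=6
Step 7: prey: 0+0-0=0; pred: 6+0-3=3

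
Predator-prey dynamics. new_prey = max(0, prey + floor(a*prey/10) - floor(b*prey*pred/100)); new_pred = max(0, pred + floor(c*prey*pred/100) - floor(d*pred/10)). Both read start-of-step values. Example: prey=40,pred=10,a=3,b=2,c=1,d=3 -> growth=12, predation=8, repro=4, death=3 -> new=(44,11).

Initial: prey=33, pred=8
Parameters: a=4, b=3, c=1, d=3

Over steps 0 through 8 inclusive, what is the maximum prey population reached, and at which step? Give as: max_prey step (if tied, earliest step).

Step 1: prey: 33+13-7=39; pred: 8+2-2=8
Step 2: prey: 39+15-9=45; pred: 8+3-2=9
Step 3: prey: 45+18-12=51; pred: 9+4-2=11
Step 4: prey: 51+20-16=55; pred: 11+5-3=13
Step 5: prey: 55+22-21=56; pred: 13+7-3=17
Step 6: prey: 56+22-28=50; pred: 17+9-5=21
Step 7: prey: 50+20-31=39; pred: 21+10-6=25
Step 8: prey: 39+15-29=25; pred: 25+9-7=27
Max prey = 56 at step 5

Answer: 56 5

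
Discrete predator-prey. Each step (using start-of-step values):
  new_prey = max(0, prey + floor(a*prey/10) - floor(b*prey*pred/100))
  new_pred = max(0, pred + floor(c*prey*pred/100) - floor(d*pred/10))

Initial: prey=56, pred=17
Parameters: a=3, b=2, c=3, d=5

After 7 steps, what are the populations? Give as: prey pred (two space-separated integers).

Step 1: prey: 56+16-19=53; pred: 17+28-8=37
Step 2: prey: 53+15-39=29; pred: 37+58-18=77
Step 3: prey: 29+8-44=0; pred: 77+66-38=105
Step 4: prey: 0+0-0=0; pred: 105+0-52=53
Step 5: prey: 0+0-0=0; pred: 53+0-26=27
Step 6: prey: 0+0-0=0; pred: 27+0-13=14
Step 7: prey: 0+0-0=0; pred: 14+0-7=7

Answer: 0 7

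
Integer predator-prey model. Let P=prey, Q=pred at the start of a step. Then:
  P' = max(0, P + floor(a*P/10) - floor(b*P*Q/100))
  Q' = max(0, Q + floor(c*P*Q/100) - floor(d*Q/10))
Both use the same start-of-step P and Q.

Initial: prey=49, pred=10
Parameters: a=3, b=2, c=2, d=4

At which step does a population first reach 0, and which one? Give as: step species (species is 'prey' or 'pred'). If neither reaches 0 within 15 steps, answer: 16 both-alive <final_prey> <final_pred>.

Step 1: prey: 49+14-9=54; pred: 10+9-4=15
Step 2: prey: 54+16-16=54; pred: 15+16-6=25
Step 3: prey: 54+16-27=43; pred: 25+27-10=42
Step 4: prey: 43+12-36=19; pred: 42+36-16=62
Step 5: prey: 19+5-23=1; pred: 62+23-24=61
Step 6: prey: 1+0-1=0; pred: 61+1-24=38
First extinction: prey at step 6

Answer: 6 prey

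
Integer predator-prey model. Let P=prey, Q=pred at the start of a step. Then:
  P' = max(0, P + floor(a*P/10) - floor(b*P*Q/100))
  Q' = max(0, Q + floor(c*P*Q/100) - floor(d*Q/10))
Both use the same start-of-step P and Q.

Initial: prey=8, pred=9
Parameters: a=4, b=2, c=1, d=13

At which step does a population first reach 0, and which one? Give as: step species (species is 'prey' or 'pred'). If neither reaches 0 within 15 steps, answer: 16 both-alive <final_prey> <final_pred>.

Answer: 1 pred

Derivation:
Step 1: prey: 8+3-1=10; pred: 9+0-11=0
First extinction: pred at step 1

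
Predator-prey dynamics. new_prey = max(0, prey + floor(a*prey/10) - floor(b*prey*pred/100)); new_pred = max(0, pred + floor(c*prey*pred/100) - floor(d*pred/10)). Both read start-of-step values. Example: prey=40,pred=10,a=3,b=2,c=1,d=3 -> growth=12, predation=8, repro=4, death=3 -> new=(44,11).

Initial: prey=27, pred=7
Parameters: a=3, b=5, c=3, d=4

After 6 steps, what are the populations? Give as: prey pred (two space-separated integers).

Answer: 4 8

Derivation:
Step 1: prey: 27+8-9=26; pred: 7+5-2=10
Step 2: prey: 26+7-13=20; pred: 10+7-4=13
Step 3: prey: 20+6-13=13; pred: 13+7-5=15
Step 4: prey: 13+3-9=7; pred: 15+5-6=14
Step 5: prey: 7+2-4=5; pred: 14+2-5=11
Step 6: prey: 5+1-2=4; pred: 11+1-4=8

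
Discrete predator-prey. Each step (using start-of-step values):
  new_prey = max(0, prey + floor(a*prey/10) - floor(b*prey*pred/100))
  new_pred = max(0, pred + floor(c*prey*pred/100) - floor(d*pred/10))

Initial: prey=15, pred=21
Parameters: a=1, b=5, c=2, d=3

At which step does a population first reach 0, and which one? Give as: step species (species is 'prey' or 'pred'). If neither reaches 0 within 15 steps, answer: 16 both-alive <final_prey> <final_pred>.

Step 1: prey: 15+1-15=1; pred: 21+6-6=21
Step 2: prey: 1+0-1=0; pred: 21+0-6=15
First extinction: prey at step 2

Answer: 2 prey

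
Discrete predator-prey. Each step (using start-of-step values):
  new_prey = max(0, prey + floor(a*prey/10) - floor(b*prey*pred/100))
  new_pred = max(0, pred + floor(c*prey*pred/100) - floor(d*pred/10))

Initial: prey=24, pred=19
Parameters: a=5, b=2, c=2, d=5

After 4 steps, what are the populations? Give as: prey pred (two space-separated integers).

Answer: 35 25

Derivation:
Step 1: prey: 24+12-9=27; pred: 19+9-9=19
Step 2: prey: 27+13-10=30; pred: 19+10-9=20
Step 3: prey: 30+15-12=33; pred: 20+12-10=22
Step 4: prey: 33+16-14=35; pred: 22+14-11=25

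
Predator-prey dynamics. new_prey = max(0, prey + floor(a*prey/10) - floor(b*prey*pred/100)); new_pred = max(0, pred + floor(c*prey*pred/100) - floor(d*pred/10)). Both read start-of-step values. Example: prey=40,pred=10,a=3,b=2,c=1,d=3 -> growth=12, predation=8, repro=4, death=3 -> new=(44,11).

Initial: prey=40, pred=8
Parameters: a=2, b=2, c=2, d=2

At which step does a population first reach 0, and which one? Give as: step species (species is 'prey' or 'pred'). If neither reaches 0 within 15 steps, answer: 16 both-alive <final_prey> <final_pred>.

Step 1: prey: 40+8-6=42; pred: 8+6-1=13
Step 2: prey: 42+8-10=40; pred: 13+10-2=21
Step 3: prey: 40+8-16=32; pred: 21+16-4=33
Step 4: prey: 32+6-21=17; pred: 33+21-6=48
Step 5: prey: 17+3-16=4; pred: 48+16-9=55
Step 6: prey: 4+0-4=0; pred: 55+4-11=48
First extinction: prey at step 6

Answer: 6 prey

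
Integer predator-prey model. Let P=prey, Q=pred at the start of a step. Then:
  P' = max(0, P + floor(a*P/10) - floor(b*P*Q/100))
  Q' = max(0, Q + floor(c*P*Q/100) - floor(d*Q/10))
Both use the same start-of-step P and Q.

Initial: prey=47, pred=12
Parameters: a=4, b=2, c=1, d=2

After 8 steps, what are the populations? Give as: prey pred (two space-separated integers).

Step 1: prey: 47+18-11=54; pred: 12+5-2=15
Step 2: prey: 54+21-16=59; pred: 15+8-3=20
Step 3: prey: 59+23-23=59; pred: 20+11-4=27
Step 4: prey: 59+23-31=51; pred: 27+15-5=37
Step 5: prey: 51+20-37=34; pred: 37+18-7=48
Step 6: prey: 34+13-32=15; pred: 48+16-9=55
Step 7: prey: 15+6-16=5; pred: 55+8-11=52
Step 8: prey: 5+2-5=2; pred: 52+2-10=44

Answer: 2 44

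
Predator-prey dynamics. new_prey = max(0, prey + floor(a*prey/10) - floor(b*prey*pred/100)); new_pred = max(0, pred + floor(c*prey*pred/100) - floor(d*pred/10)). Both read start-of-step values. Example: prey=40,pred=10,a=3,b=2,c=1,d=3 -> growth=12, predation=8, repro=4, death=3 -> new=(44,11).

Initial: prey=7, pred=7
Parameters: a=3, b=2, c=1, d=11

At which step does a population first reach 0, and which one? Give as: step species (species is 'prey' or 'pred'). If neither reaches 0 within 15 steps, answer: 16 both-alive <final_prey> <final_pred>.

Step 1: prey: 7+2-0=9; pred: 7+0-7=0
First extinction: pred at step 1

Answer: 1 pred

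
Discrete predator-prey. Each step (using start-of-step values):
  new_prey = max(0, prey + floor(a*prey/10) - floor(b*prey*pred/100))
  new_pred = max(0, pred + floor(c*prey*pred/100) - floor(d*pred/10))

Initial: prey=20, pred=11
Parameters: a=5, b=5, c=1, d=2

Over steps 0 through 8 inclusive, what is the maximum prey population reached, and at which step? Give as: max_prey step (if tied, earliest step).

Step 1: prey: 20+10-11=19; pred: 11+2-2=11
Step 2: prey: 19+9-10=18; pred: 11+2-2=11
Step 3: prey: 18+9-9=18; pred: 11+1-2=10
Step 4: prey: 18+9-9=18; pred: 10+1-2=9
Step 5: prey: 18+9-8=19; pred: 9+1-1=9
Step 6: prey: 19+9-8=20; pred: 9+1-1=9
Step 7: prey: 20+10-9=21; pred: 9+1-1=9
Step 8: prey: 21+10-9=22; pred: 9+1-1=9
Max prey = 22 at step 8

Answer: 22 8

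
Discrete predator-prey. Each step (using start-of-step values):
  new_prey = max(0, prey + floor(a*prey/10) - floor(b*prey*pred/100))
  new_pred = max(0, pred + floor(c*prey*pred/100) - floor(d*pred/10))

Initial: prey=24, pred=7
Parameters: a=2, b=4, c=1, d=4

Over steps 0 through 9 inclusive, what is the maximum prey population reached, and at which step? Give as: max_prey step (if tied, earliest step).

Step 1: prey: 24+4-6=22; pred: 7+1-2=6
Step 2: prey: 22+4-5=21; pred: 6+1-2=5
Step 3: prey: 21+4-4=21; pred: 5+1-2=4
Step 4: prey: 21+4-3=22; pred: 4+0-1=3
Step 5: prey: 22+4-2=24; pred: 3+0-1=2
Step 6: prey: 24+4-1=27; pred: 2+0-0=2
Step 7: prey: 27+5-2=30; pred: 2+0-0=2
Step 8: prey: 30+6-2=34; pred: 2+0-0=2
Step 9: prey: 34+6-2=38; pred: 2+0-0=2
Max prey = 38 at step 9

Answer: 38 9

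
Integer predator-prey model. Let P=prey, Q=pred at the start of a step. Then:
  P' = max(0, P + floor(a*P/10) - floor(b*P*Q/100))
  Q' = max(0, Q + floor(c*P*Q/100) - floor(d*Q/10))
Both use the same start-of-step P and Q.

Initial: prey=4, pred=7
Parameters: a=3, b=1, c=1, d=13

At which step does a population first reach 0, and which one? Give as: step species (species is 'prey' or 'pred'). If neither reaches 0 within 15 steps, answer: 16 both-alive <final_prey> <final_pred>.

Answer: 1 pred

Derivation:
Step 1: prey: 4+1-0=5; pred: 7+0-9=0
First extinction: pred at step 1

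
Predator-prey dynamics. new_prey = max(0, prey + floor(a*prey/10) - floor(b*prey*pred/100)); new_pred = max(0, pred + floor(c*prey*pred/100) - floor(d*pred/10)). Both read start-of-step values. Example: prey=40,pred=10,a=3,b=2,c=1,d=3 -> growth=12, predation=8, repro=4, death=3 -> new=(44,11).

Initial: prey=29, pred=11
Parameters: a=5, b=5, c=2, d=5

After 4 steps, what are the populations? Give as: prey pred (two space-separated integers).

Answer: 22 11

Derivation:
Step 1: prey: 29+14-15=28; pred: 11+6-5=12
Step 2: prey: 28+14-16=26; pred: 12+6-6=12
Step 3: prey: 26+13-15=24; pred: 12+6-6=12
Step 4: prey: 24+12-14=22; pred: 12+5-6=11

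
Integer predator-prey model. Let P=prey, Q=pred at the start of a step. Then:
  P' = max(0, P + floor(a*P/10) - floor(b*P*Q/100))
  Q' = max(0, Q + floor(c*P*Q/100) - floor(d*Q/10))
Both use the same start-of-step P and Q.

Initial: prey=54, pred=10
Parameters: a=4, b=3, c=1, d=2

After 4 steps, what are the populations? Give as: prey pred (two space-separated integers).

Answer: 33 32

Derivation:
Step 1: prey: 54+21-16=59; pred: 10+5-2=13
Step 2: prey: 59+23-23=59; pred: 13+7-2=18
Step 3: prey: 59+23-31=51; pred: 18+10-3=25
Step 4: prey: 51+20-38=33; pred: 25+12-5=32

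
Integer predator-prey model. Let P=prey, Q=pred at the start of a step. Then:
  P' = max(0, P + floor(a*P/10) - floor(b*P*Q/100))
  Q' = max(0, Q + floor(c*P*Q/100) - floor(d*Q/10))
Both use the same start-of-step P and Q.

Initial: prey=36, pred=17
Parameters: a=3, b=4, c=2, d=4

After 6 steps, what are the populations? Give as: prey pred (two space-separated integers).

Answer: 1 5

Derivation:
Step 1: prey: 36+10-24=22; pred: 17+12-6=23
Step 2: prey: 22+6-20=8; pred: 23+10-9=24
Step 3: prey: 8+2-7=3; pred: 24+3-9=18
Step 4: prey: 3+0-2=1; pred: 18+1-7=12
Step 5: prey: 1+0-0=1; pred: 12+0-4=8
Step 6: prey: 1+0-0=1; pred: 8+0-3=5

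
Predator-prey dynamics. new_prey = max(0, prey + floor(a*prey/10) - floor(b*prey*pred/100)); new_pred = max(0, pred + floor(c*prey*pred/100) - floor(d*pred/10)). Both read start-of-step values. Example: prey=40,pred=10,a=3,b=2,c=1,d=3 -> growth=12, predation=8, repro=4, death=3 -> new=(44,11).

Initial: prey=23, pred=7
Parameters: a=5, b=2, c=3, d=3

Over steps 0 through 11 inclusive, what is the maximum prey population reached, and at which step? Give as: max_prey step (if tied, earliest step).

Step 1: prey: 23+11-3=31; pred: 7+4-2=9
Step 2: prey: 31+15-5=41; pred: 9+8-2=15
Step 3: prey: 41+20-12=49; pred: 15+18-4=29
Step 4: prey: 49+24-28=45; pred: 29+42-8=63
Step 5: prey: 45+22-56=11; pred: 63+85-18=130
Step 6: prey: 11+5-28=0; pred: 130+42-39=133
Step 7: prey: 0+0-0=0; pred: 133+0-39=94
Step 8: prey: 0+0-0=0; pred: 94+0-28=66
Step 9: prey: 0+0-0=0; pred: 66+0-19=47
Step 10: prey: 0+0-0=0; pred: 47+0-14=33
Step 11: prey: 0+0-0=0; pred: 33+0-9=24
Max prey = 49 at step 3

Answer: 49 3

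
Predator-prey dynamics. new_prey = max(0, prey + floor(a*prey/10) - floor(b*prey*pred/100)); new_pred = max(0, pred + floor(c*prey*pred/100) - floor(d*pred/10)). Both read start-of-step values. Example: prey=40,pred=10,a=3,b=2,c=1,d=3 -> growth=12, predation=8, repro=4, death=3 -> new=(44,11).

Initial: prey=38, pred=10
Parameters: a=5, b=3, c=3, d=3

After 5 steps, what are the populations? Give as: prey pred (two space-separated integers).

Answer: 0 66

Derivation:
Step 1: prey: 38+19-11=46; pred: 10+11-3=18
Step 2: prey: 46+23-24=45; pred: 18+24-5=37
Step 3: prey: 45+22-49=18; pred: 37+49-11=75
Step 4: prey: 18+9-40=0; pred: 75+40-22=93
Step 5: prey: 0+0-0=0; pred: 93+0-27=66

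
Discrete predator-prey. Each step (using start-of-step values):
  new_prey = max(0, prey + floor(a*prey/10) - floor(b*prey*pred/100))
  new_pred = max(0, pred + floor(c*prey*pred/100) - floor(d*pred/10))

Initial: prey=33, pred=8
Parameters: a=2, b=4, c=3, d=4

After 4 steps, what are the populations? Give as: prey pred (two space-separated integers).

Step 1: prey: 33+6-10=29; pred: 8+7-3=12
Step 2: prey: 29+5-13=21; pred: 12+10-4=18
Step 3: prey: 21+4-15=10; pred: 18+11-7=22
Step 4: prey: 10+2-8=4; pred: 22+6-8=20

Answer: 4 20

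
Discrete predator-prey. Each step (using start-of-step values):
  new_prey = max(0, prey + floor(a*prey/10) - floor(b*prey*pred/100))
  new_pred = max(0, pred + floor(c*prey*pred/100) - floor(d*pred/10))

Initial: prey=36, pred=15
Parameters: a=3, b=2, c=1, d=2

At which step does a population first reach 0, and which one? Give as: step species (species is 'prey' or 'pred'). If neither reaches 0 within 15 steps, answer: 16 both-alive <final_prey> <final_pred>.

Step 1: prey: 36+10-10=36; pred: 15+5-3=17
Step 2: prey: 36+10-12=34; pred: 17+6-3=20
Step 3: prey: 34+10-13=31; pred: 20+6-4=22
Step 4: prey: 31+9-13=27; pred: 22+6-4=24
Step 5: prey: 27+8-12=23; pred: 24+6-4=26
Step 6: prey: 23+6-11=18; pred: 26+5-5=26
Step 7: prey: 18+5-9=14; pred: 26+4-5=25
Step 8: prey: 14+4-7=11; pred: 25+3-5=23
Step 9: prey: 11+3-5=9; pred: 23+2-4=21
Step 10: prey: 9+2-3=8; pred: 21+1-4=18
Step 11: prey: 8+2-2=8; pred: 18+1-3=16
Step 12: prey: 8+2-2=8; pred: 16+1-3=14
Step 13: prey: 8+2-2=8; pred: 14+1-2=13
Step 14: prey: 8+2-2=8; pred: 13+1-2=12
Step 15: prey: 8+2-1=9; pred: 12+0-2=10
No extinction within 15 steps

Answer: 16 both-alive 9 10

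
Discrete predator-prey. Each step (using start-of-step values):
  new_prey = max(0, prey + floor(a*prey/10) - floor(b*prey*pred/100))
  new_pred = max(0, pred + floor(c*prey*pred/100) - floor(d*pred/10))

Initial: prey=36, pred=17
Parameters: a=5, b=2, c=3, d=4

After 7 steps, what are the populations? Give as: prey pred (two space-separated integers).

Answer: 0 23

Derivation:
Step 1: prey: 36+18-12=42; pred: 17+18-6=29
Step 2: prey: 42+21-24=39; pred: 29+36-11=54
Step 3: prey: 39+19-42=16; pred: 54+63-21=96
Step 4: prey: 16+8-30=0; pred: 96+46-38=104
Step 5: prey: 0+0-0=0; pred: 104+0-41=63
Step 6: prey: 0+0-0=0; pred: 63+0-25=38
Step 7: prey: 0+0-0=0; pred: 38+0-15=23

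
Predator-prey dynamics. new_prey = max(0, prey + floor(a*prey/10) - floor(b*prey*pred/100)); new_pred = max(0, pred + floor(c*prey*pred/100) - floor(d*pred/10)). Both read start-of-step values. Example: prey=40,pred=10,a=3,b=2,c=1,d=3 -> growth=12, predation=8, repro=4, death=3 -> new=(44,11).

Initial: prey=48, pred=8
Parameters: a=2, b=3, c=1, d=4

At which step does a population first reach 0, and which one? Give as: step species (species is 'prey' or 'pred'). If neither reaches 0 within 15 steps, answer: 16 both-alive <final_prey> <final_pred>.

Answer: 16 both-alive 36 7

Derivation:
Step 1: prey: 48+9-11=46; pred: 8+3-3=8
Step 2: prey: 46+9-11=44; pred: 8+3-3=8
Step 3: prey: 44+8-10=42; pred: 8+3-3=8
Step 4: prey: 42+8-10=40; pred: 8+3-3=8
Step 5: prey: 40+8-9=39; pred: 8+3-3=8
Step 6: prey: 39+7-9=37; pred: 8+3-3=8
Step 7: prey: 37+7-8=36; pred: 8+2-3=7
Step 8: prey: 36+7-7=36; pred: 7+2-2=7
Steps 9-15: state stable at prey=36, pred=7 (no change)
No extinction within 15 steps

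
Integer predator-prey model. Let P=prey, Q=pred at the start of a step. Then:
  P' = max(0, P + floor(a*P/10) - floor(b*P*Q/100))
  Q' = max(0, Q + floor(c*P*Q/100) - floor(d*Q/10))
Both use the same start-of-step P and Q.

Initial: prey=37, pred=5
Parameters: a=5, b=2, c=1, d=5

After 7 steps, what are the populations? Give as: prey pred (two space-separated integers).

Step 1: prey: 37+18-3=52; pred: 5+1-2=4
Step 2: prey: 52+26-4=74; pred: 4+2-2=4
Step 3: prey: 74+37-5=106; pred: 4+2-2=4
Step 4: prey: 106+53-8=151; pred: 4+4-2=6
Step 5: prey: 151+75-18=208; pred: 6+9-3=12
Step 6: prey: 208+104-49=263; pred: 12+24-6=30
Step 7: prey: 263+131-157=237; pred: 30+78-15=93

Answer: 237 93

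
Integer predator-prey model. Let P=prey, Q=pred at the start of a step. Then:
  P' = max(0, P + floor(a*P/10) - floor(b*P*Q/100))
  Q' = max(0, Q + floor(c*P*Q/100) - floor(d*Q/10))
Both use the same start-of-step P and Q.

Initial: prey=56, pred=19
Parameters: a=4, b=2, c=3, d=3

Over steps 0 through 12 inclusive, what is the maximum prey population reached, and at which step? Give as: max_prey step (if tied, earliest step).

Answer: 57 1

Derivation:
Step 1: prey: 56+22-21=57; pred: 19+31-5=45
Step 2: prey: 57+22-51=28; pred: 45+76-13=108
Step 3: prey: 28+11-60=0; pred: 108+90-32=166
Step 4: prey: 0+0-0=0; pred: 166+0-49=117
Step 5: prey: 0+0-0=0; pred: 117+0-35=82
Step 6: prey: 0+0-0=0; pred: 82+0-24=58
Step 7: prey: 0+0-0=0; pred: 58+0-17=41
Step 8: prey: 0+0-0=0; pred: 41+0-12=29
Step 9: prey: 0+0-0=0; pred: 29+0-8=21
Step 10: prey: 0+0-0=0; pred: 21+0-6=15
Step 11: prey: 0+0-0=0; pred: 15+0-4=11
Step 12: prey: 0+0-0=0; pred: 11+0-3=8
Max prey = 57 at step 1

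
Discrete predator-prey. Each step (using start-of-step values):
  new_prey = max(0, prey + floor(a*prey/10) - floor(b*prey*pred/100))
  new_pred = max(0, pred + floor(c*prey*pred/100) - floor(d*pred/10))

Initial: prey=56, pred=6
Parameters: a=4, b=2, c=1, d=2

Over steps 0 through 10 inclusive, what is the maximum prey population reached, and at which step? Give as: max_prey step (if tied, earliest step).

Answer: 103 3

Derivation:
Step 1: prey: 56+22-6=72; pred: 6+3-1=8
Step 2: prey: 72+28-11=89; pred: 8+5-1=12
Step 3: prey: 89+35-21=103; pred: 12+10-2=20
Step 4: prey: 103+41-41=103; pred: 20+20-4=36
Step 5: prey: 103+41-74=70; pred: 36+37-7=66
Step 6: prey: 70+28-92=6; pred: 66+46-13=99
Step 7: prey: 6+2-11=0; pred: 99+5-19=85
Step 8: prey: 0+0-0=0; pred: 85+0-17=68
Step 9: prey: 0+0-0=0; pred: 68+0-13=55
Step 10: prey: 0+0-0=0; pred: 55+0-11=44
Max prey = 103 at step 3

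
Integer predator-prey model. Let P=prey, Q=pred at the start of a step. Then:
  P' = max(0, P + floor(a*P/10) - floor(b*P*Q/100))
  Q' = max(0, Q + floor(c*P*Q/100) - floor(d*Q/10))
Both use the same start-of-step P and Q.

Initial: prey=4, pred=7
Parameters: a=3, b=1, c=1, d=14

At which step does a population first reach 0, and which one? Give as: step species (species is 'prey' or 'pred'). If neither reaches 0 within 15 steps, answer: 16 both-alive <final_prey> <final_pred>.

Answer: 1 pred

Derivation:
Step 1: prey: 4+1-0=5; pred: 7+0-9=0
First extinction: pred at step 1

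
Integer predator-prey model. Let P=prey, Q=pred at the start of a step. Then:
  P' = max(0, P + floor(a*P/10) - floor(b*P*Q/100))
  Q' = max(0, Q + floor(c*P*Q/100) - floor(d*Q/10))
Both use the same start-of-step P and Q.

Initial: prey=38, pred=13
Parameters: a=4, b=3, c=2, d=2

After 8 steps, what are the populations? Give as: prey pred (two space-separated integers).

Step 1: prey: 38+15-14=39; pred: 13+9-2=20
Step 2: prey: 39+15-23=31; pred: 20+15-4=31
Step 3: prey: 31+12-28=15; pred: 31+19-6=44
Step 4: prey: 15+6-19=2; pred: 44+13-8=49
Step 5: prey: 2+0-2=0; pred: 49+1-9=41
Step 6: prey: 0+0-0=0; pred: 41+0-8=33
Step 7: prey: 0+0-0=0; pred: 33+0-6=27
Step 8: prey: 0+0-0=0; pred: 27+0-5=22

Answer: 0 22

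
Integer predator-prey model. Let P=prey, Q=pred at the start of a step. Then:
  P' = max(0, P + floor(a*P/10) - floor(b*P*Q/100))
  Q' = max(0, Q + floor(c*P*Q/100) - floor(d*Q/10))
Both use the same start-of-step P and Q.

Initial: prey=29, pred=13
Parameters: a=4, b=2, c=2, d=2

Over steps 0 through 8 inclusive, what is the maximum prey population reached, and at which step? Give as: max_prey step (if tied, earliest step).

Answer: 35 2

Derivation:
Step 1: prey: 29+11-7=33; pred: 13+7-2=18
Step 2: prey: 33+13-11=35; pred: 18+11-3=26
Step 3: prey: 35+14-18=31; pred: 26+18-5=39
Step 4: prey: 31+12-24=19; pred: 39+24-7=56
Step 5: prey: 19+7-21=5; pred: 56+21-11=66
Step 6: prey: 5+2-6=1; pred: 66+6-13=59
Step 7: prey: 1+0-1=0; pred: 59+1-11=49
Step 8: prey: 0+0-0=0; pred: 49+0-9=40
Max prey = 35 at step 2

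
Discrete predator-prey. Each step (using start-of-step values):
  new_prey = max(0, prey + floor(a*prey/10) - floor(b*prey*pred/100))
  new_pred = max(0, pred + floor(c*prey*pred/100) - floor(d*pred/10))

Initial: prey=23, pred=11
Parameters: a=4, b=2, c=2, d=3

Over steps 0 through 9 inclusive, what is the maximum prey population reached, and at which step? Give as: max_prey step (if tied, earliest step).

Step 1: prey: 23+9-5=27; pred: 11+5-3=13
Step 2: prey: 27+10-7=30; pred: 13+7-3=17
Step 3: prey: 30+12-10=32; pred: 17+10-5=22
Step 4: prey: 32+12-14=30; pred: 22+14-6=30
Step 5: prey: 30+12-18=24; pred: 30+18-9=39
Step 6: prey: 24+9-18=15; pred: 39+18-11=46
Step 7: prey: 15+6-13=8; pred: 46+13-13=46
Step 8: prey: 8+3-7=4; pred: 46+7-13=40
Step 9: prey: 4+1-3=2; pred: 40+3-12=31
Max prey = 32 at step 3

Answer: 32 3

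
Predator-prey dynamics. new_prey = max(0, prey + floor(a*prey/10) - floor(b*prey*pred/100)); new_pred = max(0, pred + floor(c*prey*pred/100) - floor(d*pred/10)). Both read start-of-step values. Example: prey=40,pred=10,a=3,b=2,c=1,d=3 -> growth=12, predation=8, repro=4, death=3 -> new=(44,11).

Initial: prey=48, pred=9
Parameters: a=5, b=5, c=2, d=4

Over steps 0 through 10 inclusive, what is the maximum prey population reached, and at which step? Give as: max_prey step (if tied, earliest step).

Step 1: prey: 48+24-21=51; pred: 9+8-3=14
Step 2: prey: 51+25-35=41; pred: 14+14-5=23
Step 3: prey: 41+20-47=14; pred: 23+18-9=32
Step 4: prey: 14+7-22=0; pred: 32+8-12=28
Step 5: prey: 0+0-0=0; pred: 28+0-11=17
Step 6: prey: 0+0-0=0; pred: 17+0-6=11
Step 7: prey: 0+0-0=0; pred: 11+0-4=7
Step 8: prey: 0+0-0=0; pred: 7+0-2=5
Step 9: prey: 0+0-0=0; pred: 5+0-2=3
Step 10: prey: 0+0-0=0; pred: 3+0-1=2
Max prey = 51 at step 1

Answer: 51 1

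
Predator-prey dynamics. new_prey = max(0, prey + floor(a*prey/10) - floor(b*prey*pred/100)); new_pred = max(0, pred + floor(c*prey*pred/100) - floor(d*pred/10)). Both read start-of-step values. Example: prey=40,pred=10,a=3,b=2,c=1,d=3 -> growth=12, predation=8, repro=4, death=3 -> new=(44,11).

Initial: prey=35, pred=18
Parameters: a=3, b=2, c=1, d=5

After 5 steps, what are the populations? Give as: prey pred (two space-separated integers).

Answer: 44 7

Derivation:
Step 1: prey: 35+10-12=33; pred: 18+6-9=15
Step 2: prey: 33+9-9=33; pred: 15+4-7=12
Step 3: prey: 33+9-7=35; pred: 12+3-6=9
Step 4: prey: 35+10-6=39; pred: 9+3-4=8
Step 5: prey: 39+11-6=44; pred: 8+3-4=7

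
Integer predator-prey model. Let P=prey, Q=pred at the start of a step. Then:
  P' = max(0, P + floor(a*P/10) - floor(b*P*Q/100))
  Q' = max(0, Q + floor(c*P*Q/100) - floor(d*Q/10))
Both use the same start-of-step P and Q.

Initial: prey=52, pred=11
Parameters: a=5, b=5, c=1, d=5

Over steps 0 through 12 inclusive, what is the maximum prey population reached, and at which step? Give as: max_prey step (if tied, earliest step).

Step 1: prey: 52+26-28=50; pred: 11+5-5=11
Step 2: prey: 50+25-27=48; pred: 11+5-5=11
Step 3: prey: 48+24-26=46; pred: 11+5-5=11
Step 4: prey: 46+23-25=44; pred: 11+5-5=11
Step 5: prey: 44+22-24=42; pred: 11+4-5=10
Step 6: prey: 42+21-21=42; pred: 10+4-5=9
Step 7: prey: 42+21-18=45; pred: 9+3-4=8
Step 8: prey: 45+22-18=49; pred: 8+3-4=7
Step 9: prey: 49+24-17=56; pred: 7+3-3=7
Step 10: prey: 56+28-19=65; pred: 7+3-3=7
Step 11: prey: 65+32-22=75; pred: 7+4-3=8
Step 12: prey: 75+37-30=82; pred: 8+6-4=10
Max prey = 82 at step 12

Answer: 82 12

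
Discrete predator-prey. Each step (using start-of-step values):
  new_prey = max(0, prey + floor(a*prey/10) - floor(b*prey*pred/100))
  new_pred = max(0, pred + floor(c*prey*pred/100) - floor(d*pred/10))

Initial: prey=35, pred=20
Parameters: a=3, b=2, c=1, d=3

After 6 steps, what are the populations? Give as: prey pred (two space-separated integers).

Step 1: prey: 35+10-14=31; pred: 20+7-6=21
Step 2: prey: 31+9-13=27; pred: 21+6-6=21
Step 3: prey: 27+8-11=24; pred: 21+5-6=20
Step 4: prey: 24+7-9=22; pred: 20+4-6=18
Step 5: prey: 22+6-7=21; pred: 18+3-5=16
Step 6: prey: 21+6-6=21; pred: 16+3-4=15

Answer: 21 15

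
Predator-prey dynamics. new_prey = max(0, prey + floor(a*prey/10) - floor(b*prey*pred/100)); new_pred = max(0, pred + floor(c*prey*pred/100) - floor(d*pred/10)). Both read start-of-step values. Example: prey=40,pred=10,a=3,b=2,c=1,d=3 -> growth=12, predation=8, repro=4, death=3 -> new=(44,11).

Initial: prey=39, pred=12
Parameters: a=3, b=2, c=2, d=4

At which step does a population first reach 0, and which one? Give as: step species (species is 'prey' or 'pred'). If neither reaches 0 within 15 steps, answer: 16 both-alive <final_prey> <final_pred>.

Step 1: prey: 39+11-9=41; pred: 12+9-4=17
Step 2: prey: 41+12-13=40; pred: 17+13-6=24
Step 3: prey: 40+12-19=33; pred: 24+19-9=34
Step 4: prey: 33+9-22=20; pred: 34+22-13=43
Step 5: prey: 20+6-17=9; pred: 43+17-17=43
Step 6: prey: 9+2-7=4; pred: 43+7-17=33
Step 7: prey: 4+1-2=3; pred: 33+2-13=22
Step 8: prey: 3+0-1=2; pred: 22+1-8=15
Step 9: prey: 2+0-0=2; pred: 15+0-6=9
Step 10: prey: 2+0-0=2; pred: 9+0-3=6
Step 11: prey: 2+0-0=2; pred: 6+0-2=4
Step 12: prey: 2+0-0=2; pred: 4+0-1=3
Step 13: prey: 2+0-0=2; pred: 3+0-1=2
Step 14: prey: 2+0-0=2; pred: 2+0-0=2
Steps 15-15: state stable at prey=2, pred=2 (no change)
No extinction within 15 steps

Answer: 16 both-alive 2 2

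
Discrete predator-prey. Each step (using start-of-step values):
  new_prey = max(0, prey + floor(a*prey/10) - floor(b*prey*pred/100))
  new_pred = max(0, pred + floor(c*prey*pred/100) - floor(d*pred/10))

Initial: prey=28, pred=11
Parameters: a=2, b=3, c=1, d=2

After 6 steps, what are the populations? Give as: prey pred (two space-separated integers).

Step 1: prey: 28+5-9=24; pred: 11+3-2=12
Step 2: prey: 24+4-8=20; pred: 12+2-2=12
Step 3: prey: 20+4-7=17; pred: 12+2-2=12
Step 4: prey: 17+3-6=14; pred: 12+2-2=12
Step 5: prey: 14+2-5=11; pred: 12+1-2=11
Step 6: prey: 11+2-3=10; pred: 11+1-2=10

Answer: 10 10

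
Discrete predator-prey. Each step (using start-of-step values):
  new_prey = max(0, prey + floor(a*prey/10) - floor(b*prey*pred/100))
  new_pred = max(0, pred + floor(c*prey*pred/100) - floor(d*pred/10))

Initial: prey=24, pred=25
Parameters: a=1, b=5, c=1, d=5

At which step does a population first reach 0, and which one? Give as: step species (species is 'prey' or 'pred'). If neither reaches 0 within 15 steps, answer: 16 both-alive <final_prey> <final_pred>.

Step 1: prey: 24+2-30=0; pred: 25+6-12=19
First extinction: prey at step 1

Answer: 1 prey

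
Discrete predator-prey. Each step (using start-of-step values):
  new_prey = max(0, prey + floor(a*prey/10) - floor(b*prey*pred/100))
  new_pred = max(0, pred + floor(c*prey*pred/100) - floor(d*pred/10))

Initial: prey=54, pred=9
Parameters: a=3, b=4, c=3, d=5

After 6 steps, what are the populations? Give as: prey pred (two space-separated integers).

Answer: 0 7

Derivation:
Step 1: prey: 54+16-19=51; pred: 9+14-4=19
Step 2: prey: 51+15-38=28; pred: 19+29-9=39
Step 3: prey: 28+8-43=0; pred: 39+32-19=52
Step 4: prey: 0+0-0=0; pred: 52+0-26=26
Step 5: prey: 0+0-0=0; pred: 26+0-13=13
Step 6: prey: 0+0-0=0; pred: 13+0-6=7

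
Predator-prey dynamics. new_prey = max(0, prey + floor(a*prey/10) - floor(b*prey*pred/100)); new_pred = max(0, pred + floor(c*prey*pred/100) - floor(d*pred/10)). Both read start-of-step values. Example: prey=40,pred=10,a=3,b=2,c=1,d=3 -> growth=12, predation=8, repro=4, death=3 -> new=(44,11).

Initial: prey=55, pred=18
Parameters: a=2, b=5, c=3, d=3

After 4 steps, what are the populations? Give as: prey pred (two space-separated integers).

Step 1: prey: 55+11-49=17; pred: 18+29-5=42
Step 2: prey: 17+3-35=0; pred: 42+21-12=51
Step 3: prey: 0+0-0=0; pred: 51+0-15=36
Step 4: prey: 0+0-0=0; pred: 36+0-10=26

Answer: 0 26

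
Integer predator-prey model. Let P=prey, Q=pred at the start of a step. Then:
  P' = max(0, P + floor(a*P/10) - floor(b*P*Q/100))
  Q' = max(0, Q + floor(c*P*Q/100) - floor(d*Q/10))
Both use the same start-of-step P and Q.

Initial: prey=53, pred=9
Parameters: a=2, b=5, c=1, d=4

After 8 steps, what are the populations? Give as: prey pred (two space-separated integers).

Answer: 15 2

Derivation:
Step 1: prey: 53+10-23=40; pred: 9+4-3=10
Step 2: prey: 40+8-20=28; pred: 10+4-4=10
Step 3: prey: 28+5-14=19; pred: 10+2-4=8
Step 4: prey: 19+3-7=15; pred: 8+1-3=6
Step 5: prey: 15+3-4=14; pred: 6+0-2=4
Step 6: prey: 14+2-2=14; pred: 4+0-1=3
Step 7: prey: 14+2-2=14; pred: 3+0-1=2
Step 8: prey: 14+2-1=15; pred: 2+0-0=2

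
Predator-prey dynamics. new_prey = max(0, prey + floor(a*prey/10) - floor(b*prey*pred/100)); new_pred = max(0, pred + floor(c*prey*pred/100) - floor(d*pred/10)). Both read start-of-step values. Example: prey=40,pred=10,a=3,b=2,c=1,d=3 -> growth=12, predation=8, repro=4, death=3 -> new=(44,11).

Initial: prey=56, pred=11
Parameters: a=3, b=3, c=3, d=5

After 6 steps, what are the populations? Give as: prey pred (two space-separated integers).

Step 1: prey: 56+16-18=54; pred: 11+18-5=24
Step 2: prey: 54+16-38=32; pred: 24+38-12=50
Step 3: prey: 32+9-48=0; pred: 50+48-25=73
Step 4: prey: 0+0-0=0; pred: 73+0-36=37
Step 5: prey: 0+0-0=0; pred: 37+0-18=19
Step 6: prey: 0+0-0=0; pred: 19+0-9=10

Answer: 0 10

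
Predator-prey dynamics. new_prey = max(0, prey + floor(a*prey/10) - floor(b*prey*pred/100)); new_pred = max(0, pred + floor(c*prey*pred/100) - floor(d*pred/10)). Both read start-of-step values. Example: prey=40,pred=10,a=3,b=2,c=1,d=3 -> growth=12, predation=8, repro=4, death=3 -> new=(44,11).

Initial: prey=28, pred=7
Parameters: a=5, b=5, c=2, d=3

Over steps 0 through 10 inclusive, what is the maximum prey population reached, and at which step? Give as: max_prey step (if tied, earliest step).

Step 1: prey: 28+14-9=33; pred: 7+3-2=8
Step 2: prey: 33+16-13=36; pred: 8+5-2=11
Step 3: prey: 36+18-19=35; pred: 11+7-3=15
Step 4: prey: 35+17-26=26; pred: 15+10-4=21
Step 5: prey: 26+13-27=12; pred: 21+10-6=25
Step 6: prey: 12+6-15=3; pred: 25+6-7=24
Step 7: prey: 3+1-3=1; pred: 24+1-7=18
Step 8: prey: 1+0-0=1; pred: 18+0-5=13
Step 9: prey: 1+0-0=1; pred: 13+0-3=10
Step 10: prey: 1+0-0=1; pred: 10+0-3=7
Max prey = 36 at step 2

Answer: 36 2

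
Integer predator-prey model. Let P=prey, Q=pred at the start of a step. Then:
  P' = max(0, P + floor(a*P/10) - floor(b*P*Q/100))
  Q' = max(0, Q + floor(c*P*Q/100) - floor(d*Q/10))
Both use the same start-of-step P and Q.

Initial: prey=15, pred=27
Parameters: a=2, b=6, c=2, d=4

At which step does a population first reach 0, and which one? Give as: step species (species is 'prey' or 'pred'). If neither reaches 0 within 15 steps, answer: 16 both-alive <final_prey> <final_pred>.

Answer: 1 prey

Derivation:
Step 1: prey: 15+3-24=0; pred: 27+8-10=25
First extinction: prey at step 1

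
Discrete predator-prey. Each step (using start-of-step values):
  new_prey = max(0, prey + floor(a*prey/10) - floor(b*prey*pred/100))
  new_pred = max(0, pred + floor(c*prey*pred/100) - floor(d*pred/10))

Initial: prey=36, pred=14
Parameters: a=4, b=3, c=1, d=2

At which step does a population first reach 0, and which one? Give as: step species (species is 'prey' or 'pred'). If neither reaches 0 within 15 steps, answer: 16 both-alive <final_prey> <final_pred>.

Step 1: prey: 36+14-15=35; pred: 14+5-2=17
Step 2: prey: 35+14-17=32; pred: 17+5-3=19
Step 3: prey: 32+12-18=26; pred: 19+6-3=22
Step 4: prey: 26+10-17=19; pred: 22+5-4=23
Step 5: prey: 19+7-13=13; pred: 23+4-4=23
Step 6: prey: 13+5-8=10; pred: 23+2-4=21
Step 7: prey: 10+4-6=8; pred: 21+2-4=19
Step 8: prey: 8+3-4=7; pred: 19+1-3=17
Step 9: prey: 7+2-3=6; pred: 17+1-3=15
Step 10: prey: 6+2-2=6; pred: 15+0-3=12
Step 11: prey: 6+2-2=6; pred: 12+0-2=10
Step 12: prey: 6+2-1=7; pred: 10+0-2=8
Step 13: prey: 7+2-1=8; pred: 8+0-1=7
Step 14: prey: 8+3-1=10; pred: 7+0-1=6
Step 15: prey: 10+4-1=13; pred: 6+0-1=5
No extinction within 15 steps

Answer: 16 both-alive 13 5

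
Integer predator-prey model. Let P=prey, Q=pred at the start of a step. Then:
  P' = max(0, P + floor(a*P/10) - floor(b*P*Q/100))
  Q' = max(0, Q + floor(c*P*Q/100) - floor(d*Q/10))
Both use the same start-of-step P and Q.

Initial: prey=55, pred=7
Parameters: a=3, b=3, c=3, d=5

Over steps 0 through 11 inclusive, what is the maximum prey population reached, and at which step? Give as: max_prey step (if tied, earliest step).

Step 1: prey: 55+16-11=60; pred: 7+11-3=15
Step 2: prey: 60+18-27=51; pred: 15+27-7=35
Step 3: prey: 51+15-53=13; pred: 35+53-17=71
Step 4: prey: 13+3-27=0; pred: 71+27-35=63
Step 5: prey: 0+0-0=0; pred: 63+0-31=32
Step 6: prey: 0+0-0=0; pred: 32+0-16=16
Step 7: prey: 0+0-0=0; pred: 16+0-8=8
Step 8: prey: 0+0-0=0; pred: 8+0-4=4
Step 9: prey: 0+0-0=0; pred: 4+0-2=2
Step 10: prey: 0+0-0=0; pred: 2+0-1=1
Step 11: prey: 0+0-0=0; pred: 1+0-0=1
Max prey = 60 at step 1

Answer: 60 1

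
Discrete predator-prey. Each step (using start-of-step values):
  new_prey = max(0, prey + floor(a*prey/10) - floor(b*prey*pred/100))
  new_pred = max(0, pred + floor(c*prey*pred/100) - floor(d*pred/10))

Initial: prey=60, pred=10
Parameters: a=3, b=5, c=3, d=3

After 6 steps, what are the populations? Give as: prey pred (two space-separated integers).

Answer: 0 15

Derivation:
Step 1: prey: 60+18-30=48; pred: 10+18-3=25
Step 2: prey: 48+14-60=2; pred: 25+36-7=54
Step 3: prey: 2+0-5=0; pred: 54+3-16=41
Step 4: prey: 0+0-0=0; pred: 41+0-12=29
Step 5: prey: 0+0-0=0; pred: 29+0-8=21
Step 6: prey: 0+0-0=0; pred: 21+0-6=15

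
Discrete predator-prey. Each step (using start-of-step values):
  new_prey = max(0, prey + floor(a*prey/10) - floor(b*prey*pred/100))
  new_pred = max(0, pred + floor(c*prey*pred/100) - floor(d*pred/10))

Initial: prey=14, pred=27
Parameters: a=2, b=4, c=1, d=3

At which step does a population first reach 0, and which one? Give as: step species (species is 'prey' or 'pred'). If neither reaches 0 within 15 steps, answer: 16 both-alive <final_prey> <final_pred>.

Step 1: prey: 14+2-15=1; pred: 27+3-8=22
Step 2: prey: 1+0-0=1; pred: 22+0-6=16
Step 3: prey: 1+0-0=1; pred: 16+0-4=12
Step 4: prey: 1+0-0=1; pred: 12+0-3=9
Step 5: prey: 1+0-0=1; pred: 9+0-2=7
Step 6: prey: 1+0-0=1; pred: 7+0-2=5
Step 7: prey: 1+0-0=1; pred: 5+0-1=4
Step 8: prey: 1+0-0=1; pred: 4+0-1=3
Step 9: prey: 1+0-0=1; pred: 3+0-0=3
Steps 10-15: state stable at prey=1, pred=3 (no change)
No extinction within 15 steps

Answer: 16 both-alive 1 3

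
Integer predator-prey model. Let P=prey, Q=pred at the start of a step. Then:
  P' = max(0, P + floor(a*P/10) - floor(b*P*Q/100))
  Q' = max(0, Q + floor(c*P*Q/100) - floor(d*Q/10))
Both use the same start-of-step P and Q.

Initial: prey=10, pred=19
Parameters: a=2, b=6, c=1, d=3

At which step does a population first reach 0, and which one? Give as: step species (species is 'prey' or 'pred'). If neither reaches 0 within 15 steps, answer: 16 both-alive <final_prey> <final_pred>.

Answer: 16 both-alive 1 3

Derivation:
Step 1: prey: 10+2-11=1; pred: 19+1-5=15
Step 2: prey: 1+0-0=1; pred: 15+0-4=11
Step 3: prey: 1+0-0=1; pred: 11+0-3=8
Step 4: prey: 1+0-0=1; pred: 8+0-2=6
Step 5: prey: 1+0-0=1; pred: 6+0-1=5
Step 6: prey: 1+0-0=1; pred: 5+0-1=4
Step 7: prey: 1+0-0=1; pred: 4+0-1=3
Step 8: prey: 1+0-0=1; pred: 3+0-0=3
Steps 9-15: state stable at prey=1, pred=3 (no change)
No extinction within 15 steps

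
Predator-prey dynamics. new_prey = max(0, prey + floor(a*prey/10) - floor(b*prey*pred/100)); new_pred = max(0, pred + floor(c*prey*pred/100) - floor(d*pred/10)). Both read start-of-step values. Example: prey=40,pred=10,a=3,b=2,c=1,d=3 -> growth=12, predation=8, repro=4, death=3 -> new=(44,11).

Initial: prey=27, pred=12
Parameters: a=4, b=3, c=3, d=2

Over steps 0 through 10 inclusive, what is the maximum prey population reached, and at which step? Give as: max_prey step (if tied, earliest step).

Step 1: prey: 27+10-9=28; pred: 12+9-2=19
Step 2: prey: 28+11-15=24; pred: 19+15-3=31
Step 3: prey: 24+9-22=11; pred: 31+22-6=47
Step 4: prey: 11+4-15=0; pred: 47+15-9=53
Step 5: prey: 0+0-0=0; pred: 53+0-10=43
Step 6: prey: 0+0-0=0; pred: 43+0-8=35
Step 7: prey: 0+0-0=0; pred: 35+0-7=28
Step 8: prey: 0+0-0=0; pred: 28+0-5=23
Step 9: prey: 0+0-0=0; pred: 23+0-4=19
Step 10: prey: 0+0-0=0; pred: 19+0-3=16
Max prey = 28 at step 1

Answer: 28 1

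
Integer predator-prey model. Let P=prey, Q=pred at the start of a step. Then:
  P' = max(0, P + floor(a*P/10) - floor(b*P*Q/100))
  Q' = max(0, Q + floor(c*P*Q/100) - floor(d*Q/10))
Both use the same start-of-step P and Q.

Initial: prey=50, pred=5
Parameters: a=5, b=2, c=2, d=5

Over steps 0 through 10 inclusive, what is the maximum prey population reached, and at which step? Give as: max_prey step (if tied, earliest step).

Answer: 113 3

Derivation:
Step 1: prey: 50+25-5=70; pred: 5+5-2=8
Step 2: prey: 70+35-11=94; pred: 8+11-4=15
Step 3: prey: 94+47-28=113; pred: 15+28-7=36
Step 4: prey: 113+56-81=88; pred: 36+81-18=99
Step 5: prey: 88+44-174=0; pred: 99+174-49=224
Step 6: prey: 0+0-0=0; pred: 224+0-112=112
Step 7: prey: 0+0-0=0; pred: 112+0-56=56
Step 8: prey: 0+0-0=0; pred: 56+0-28=28
Step 9: prey: 0+0-0=0; pred: 28+0-14=14
Step 10: prey: 0+0-0=0; pred: 14+0-7=7
Max prey = 113 at step 3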